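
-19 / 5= -3.80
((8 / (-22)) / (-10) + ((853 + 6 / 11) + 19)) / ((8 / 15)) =17997 / 11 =1636.09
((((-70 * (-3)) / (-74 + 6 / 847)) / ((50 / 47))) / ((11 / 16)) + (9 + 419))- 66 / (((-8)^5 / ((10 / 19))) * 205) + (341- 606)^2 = 8829939562519713 / 124983009280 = 70649.12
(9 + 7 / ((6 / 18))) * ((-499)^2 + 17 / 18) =22410175 / 3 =7470058.33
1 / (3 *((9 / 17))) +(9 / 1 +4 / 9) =10.07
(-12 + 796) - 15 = 769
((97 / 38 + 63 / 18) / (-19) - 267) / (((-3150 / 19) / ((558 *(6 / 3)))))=854732 / 475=1799.44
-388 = -388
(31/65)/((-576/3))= -31/12480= -0.00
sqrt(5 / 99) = 0.22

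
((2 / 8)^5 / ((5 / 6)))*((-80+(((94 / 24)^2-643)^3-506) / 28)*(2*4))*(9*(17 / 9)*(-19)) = 238488588036836173 / 8918138880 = 26741968.39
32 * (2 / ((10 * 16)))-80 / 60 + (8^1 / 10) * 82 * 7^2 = 48202 / 15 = 3213.47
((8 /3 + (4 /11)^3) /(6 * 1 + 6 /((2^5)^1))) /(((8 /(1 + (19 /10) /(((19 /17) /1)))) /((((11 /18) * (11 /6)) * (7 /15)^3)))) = 185906 /11026125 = 0.02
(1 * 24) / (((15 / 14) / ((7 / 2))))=78.40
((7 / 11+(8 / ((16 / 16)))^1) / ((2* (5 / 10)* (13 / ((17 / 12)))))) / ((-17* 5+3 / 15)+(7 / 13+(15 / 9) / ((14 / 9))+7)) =-56525 / 4575978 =-0.01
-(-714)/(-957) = -238/319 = -0.75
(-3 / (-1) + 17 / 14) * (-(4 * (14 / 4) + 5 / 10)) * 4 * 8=-13688 / 7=-1955.43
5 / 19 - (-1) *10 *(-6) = -1135 / 19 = -59.74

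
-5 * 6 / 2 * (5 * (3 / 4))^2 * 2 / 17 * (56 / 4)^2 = -165375 / 34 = -4863.97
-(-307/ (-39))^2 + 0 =-94249/ 1521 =-61.97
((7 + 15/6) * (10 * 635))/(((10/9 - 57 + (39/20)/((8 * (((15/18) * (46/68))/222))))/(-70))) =-87410925000/830111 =-105300.29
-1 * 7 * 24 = -168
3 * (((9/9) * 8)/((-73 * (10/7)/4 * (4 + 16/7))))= -588/4015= -0.15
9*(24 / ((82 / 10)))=1080 / 41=26.34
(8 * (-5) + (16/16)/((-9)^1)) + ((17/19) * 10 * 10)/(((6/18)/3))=130841/171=765.15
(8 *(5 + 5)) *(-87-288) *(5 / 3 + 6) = -230000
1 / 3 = 0.33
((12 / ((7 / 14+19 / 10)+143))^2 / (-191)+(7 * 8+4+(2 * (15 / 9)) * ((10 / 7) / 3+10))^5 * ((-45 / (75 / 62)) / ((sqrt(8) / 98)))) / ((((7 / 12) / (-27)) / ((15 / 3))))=2298498206875949.12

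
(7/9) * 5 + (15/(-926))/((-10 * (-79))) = 5120753/1316772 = 3.89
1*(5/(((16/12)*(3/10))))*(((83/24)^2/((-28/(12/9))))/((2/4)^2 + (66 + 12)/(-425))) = -73195625/683424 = -107.10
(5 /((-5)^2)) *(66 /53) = 66 /265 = 0.25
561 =561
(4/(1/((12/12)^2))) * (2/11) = 8/11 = 0.73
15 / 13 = 1.15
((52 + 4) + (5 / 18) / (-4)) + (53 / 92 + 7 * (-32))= -277369 / 1656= -167.49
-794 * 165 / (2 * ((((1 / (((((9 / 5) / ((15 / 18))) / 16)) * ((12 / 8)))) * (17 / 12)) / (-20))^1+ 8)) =-8562.51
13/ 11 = 1.18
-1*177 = -177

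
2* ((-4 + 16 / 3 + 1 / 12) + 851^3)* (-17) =-125724190693 / 6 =-20954031782.17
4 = 4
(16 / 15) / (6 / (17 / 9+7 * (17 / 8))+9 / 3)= 19312 / 60795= 0.32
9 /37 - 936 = -34623 /37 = -935.76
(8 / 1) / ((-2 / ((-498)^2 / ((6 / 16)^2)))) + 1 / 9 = -63489023 / 9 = -7054335.89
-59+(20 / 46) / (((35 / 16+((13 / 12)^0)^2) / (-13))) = -71287 / 1173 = -60.77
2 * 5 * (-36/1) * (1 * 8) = -2880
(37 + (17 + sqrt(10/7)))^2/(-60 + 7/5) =-51.99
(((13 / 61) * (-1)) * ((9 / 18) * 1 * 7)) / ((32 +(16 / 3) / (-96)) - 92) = 819 / 65941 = 0.01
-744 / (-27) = 27.56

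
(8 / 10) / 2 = 2 / 5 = 0.40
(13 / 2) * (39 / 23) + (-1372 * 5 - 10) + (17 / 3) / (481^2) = -218992208797 / 31927818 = -6858.98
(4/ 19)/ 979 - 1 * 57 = -1060253/ 18601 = -57.00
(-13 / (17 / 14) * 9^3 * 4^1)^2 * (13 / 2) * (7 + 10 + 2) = 34784420527584 / 289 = 120361316704.44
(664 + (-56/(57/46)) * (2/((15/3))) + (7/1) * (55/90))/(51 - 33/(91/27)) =101177713/6412500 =15.78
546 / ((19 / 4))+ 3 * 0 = 2184 / 19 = 114.95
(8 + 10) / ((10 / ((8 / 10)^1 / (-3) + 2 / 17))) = -114 / 425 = -0.27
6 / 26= 0.23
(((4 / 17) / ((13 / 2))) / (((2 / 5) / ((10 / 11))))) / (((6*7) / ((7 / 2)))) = 50 / 7293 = 0.01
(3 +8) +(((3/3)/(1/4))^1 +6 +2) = 23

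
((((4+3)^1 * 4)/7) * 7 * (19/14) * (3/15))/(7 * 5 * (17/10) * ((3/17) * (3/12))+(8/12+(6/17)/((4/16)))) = 816/505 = 1.62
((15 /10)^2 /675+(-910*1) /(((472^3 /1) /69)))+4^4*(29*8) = 234199106495231 /3943276800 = 59392.00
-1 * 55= -55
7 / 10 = 0.70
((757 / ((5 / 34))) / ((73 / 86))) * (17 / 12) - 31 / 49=460920766 / 53655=8590.45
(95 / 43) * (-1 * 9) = -855 / 43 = -19.88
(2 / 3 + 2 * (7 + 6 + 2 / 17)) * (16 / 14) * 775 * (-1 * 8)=-9721600 / 51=-190619.61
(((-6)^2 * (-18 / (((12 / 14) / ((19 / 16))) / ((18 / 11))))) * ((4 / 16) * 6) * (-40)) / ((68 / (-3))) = -1454355 / 374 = -3888.65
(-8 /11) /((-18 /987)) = 1316 /33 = 39.88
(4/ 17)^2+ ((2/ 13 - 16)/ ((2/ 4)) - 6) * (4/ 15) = -112664/ 11271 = -10.00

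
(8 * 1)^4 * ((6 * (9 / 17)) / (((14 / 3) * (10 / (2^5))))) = 8921.71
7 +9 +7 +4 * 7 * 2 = 79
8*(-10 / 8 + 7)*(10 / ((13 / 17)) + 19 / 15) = 128662 / 195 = 659.81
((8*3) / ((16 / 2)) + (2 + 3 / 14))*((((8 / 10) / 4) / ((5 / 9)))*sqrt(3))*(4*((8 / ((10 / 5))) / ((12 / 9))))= 3942*sqrt(3) / 175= 39.02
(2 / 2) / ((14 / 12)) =6 / 7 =0.86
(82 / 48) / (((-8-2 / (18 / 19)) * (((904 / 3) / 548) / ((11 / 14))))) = -556083 / 2303392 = -0.24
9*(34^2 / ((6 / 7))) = 12138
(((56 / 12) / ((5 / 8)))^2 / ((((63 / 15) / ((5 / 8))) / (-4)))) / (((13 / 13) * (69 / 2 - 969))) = 256 / 7209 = 0.04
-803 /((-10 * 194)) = 803 /1940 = 0.41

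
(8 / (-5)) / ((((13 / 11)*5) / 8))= -704 / 325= -2.17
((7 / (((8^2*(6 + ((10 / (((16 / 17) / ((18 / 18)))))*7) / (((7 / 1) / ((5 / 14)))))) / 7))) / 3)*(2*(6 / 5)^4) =74088 / 685625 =0.11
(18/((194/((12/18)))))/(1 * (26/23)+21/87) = 1334/29585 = 0.05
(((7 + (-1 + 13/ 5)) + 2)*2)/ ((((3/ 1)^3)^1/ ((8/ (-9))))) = -848/ 1215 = -0.70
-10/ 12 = -5/ 6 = -0.83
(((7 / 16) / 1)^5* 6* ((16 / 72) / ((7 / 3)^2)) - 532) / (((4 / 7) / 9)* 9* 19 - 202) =976217053 / 350748672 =2.78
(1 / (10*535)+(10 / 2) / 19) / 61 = 26769 / 6200650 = 0.00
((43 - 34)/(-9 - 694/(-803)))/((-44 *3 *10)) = 0.00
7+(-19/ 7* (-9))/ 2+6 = 353/ 14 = 25.21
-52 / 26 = -2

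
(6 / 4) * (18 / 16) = 27 / 16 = 1.69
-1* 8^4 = -4096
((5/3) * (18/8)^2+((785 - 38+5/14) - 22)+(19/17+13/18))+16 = 12880009/17136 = 751.63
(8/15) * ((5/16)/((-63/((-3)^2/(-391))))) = 1/16422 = 0.00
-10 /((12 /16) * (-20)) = 2 /3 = 0.67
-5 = -5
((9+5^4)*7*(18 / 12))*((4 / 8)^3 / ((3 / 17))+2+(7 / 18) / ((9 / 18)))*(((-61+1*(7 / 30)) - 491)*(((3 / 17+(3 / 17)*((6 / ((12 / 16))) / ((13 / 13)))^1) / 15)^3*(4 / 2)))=-746780136417 / 24565000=-30400.17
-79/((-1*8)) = 79/8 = 9.88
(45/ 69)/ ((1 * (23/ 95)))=1425/ 529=2.69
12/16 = 0.75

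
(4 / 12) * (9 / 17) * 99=297 / 17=17.47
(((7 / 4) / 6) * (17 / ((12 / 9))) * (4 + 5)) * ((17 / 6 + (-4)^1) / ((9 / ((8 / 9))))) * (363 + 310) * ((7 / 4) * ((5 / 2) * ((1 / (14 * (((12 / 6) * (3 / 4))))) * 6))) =-2803045 / 864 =-3244.27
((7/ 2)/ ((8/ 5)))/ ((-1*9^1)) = -35/ 144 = -0.24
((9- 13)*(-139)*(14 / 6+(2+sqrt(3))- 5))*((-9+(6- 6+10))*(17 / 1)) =-18904 / 3+9452*sqrt(3) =10070.01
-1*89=-89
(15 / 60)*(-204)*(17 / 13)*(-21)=18207 / 13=1400.54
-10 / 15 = -2 / 3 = -0.67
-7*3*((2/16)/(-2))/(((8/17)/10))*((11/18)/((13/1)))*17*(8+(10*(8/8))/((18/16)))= 2114035/5616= 376.43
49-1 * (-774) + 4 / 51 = 41977 / 51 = 823.08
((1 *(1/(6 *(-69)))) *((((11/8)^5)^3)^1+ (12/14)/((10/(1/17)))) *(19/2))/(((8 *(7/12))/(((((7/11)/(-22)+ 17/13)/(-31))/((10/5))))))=4871522501725497714603/404566286491535361966080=0.01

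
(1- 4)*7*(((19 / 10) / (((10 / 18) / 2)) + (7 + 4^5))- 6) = -541716 / 25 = -21668.64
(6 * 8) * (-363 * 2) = -34848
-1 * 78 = -78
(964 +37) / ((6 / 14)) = 7007 / 3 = 2335.67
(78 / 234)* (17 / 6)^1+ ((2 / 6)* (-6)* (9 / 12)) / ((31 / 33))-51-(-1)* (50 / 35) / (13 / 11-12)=-12035053 / 232407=-51.78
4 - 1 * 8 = -4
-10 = -10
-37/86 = -0.43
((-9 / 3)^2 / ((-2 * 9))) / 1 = -1 / 2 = -0.50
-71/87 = -0.82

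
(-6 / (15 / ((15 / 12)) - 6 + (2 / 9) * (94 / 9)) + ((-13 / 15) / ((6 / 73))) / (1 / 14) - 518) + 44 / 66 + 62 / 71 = -715803776 / 1076715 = -664.80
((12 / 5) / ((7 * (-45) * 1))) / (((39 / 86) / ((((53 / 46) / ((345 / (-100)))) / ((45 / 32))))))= 1166848 / 292444425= 0.00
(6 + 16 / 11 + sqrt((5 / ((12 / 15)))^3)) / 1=2031 / 88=23.08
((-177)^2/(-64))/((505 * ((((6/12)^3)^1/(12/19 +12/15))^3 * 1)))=-630453768192/432974375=-1456.10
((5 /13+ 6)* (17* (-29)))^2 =1674364561 /169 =9907482.61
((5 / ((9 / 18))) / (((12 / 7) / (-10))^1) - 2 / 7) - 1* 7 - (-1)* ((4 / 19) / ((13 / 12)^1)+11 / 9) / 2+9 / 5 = -9820667 / 155610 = -63.11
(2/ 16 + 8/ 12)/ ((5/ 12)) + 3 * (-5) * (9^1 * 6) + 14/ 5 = -8053/ 10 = -805.30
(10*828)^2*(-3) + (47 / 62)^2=-790615466591 / 3844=-205675199.43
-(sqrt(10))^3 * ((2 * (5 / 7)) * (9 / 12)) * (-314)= 23550 * sqrt(10) / 7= 10638.81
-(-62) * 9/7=558/7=79.71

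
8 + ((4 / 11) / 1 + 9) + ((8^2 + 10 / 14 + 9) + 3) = 7244 / 77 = 94.08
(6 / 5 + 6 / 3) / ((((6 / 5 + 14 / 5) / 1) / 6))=24 / 5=4.80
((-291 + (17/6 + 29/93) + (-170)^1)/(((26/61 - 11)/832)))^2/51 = 25449094.46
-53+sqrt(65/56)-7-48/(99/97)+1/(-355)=-1253893/11715+sqrt(910)/28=-105.96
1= 1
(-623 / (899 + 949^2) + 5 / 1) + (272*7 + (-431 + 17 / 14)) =9334577389 / 6310500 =1479.21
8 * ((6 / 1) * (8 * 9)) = 3456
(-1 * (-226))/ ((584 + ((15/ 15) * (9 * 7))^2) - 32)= 226/ 4521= 0.05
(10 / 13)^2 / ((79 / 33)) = 0.25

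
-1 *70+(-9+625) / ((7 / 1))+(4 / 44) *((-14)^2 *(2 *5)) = 2158 / 11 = 196.18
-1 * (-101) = 101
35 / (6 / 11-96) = -11 / 30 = -0.37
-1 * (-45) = 45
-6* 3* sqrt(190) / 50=-9* sqrt(190) / 25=-4.96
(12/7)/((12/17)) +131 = 934/7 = 133.43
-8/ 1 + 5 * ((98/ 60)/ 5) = -191/ 30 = -6.37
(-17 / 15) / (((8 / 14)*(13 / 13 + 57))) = -119 / 3480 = -0.03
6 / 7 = 0.86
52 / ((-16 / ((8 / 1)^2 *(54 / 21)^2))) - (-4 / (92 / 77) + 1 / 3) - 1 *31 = -4744667 / 3381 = -1403.33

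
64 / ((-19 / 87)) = -5568 / 19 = -293.05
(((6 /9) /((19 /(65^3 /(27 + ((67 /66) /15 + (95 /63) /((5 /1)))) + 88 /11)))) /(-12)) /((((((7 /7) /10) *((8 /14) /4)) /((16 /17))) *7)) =-50791162720 /183789261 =-276.36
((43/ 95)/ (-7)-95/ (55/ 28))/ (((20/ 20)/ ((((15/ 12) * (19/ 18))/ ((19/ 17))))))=-6022301/ 105336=-57.17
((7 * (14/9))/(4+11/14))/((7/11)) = 2156/603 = 3.58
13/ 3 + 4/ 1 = 25/ 3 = 8.33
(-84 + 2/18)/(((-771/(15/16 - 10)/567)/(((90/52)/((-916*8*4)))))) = 103453875/3133804544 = 0.03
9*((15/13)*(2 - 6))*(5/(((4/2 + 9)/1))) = -18.88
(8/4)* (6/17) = 12/17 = 0.71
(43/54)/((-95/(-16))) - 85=-217681/2565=-84.87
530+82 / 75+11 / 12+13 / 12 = 39982 / 75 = 533.09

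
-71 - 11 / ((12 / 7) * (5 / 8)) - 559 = -9604 / 15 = -640.27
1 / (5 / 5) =1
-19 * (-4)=76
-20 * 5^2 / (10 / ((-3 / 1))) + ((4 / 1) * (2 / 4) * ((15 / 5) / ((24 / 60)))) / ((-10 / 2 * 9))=449 / 3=149.67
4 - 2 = 2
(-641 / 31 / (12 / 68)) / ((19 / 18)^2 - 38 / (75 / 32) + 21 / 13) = 382484700 / 44015009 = 8.69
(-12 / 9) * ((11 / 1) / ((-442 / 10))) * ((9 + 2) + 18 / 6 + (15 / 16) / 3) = 12595 / 2652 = 4.75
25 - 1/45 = 1124/45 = 24.98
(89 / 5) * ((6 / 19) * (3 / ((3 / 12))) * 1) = 6408 / 95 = 67.45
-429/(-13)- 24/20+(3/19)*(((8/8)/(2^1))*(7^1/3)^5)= 573437/15390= 37.26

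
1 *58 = 58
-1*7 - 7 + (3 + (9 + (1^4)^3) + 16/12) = 1/3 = 0.33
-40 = -40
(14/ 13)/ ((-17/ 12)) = -168/ 221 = -0.76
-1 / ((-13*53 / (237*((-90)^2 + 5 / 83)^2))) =2021180775225 / 89557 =22568652.09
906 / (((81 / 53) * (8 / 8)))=16006 / 27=592.81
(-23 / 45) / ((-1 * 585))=23 / 26325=0.00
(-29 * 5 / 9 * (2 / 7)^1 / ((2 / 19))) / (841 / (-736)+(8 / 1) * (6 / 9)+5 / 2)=-2027680 / 310233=-6.54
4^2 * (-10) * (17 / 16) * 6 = -1020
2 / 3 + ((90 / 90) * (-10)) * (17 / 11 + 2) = -1148 / 33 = -34.79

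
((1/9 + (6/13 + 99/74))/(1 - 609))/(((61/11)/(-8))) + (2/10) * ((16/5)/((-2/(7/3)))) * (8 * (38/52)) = -4375692377/1003462200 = -4.36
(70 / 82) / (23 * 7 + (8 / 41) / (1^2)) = 35 / 6609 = 0.01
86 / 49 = 1.76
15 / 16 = 0.94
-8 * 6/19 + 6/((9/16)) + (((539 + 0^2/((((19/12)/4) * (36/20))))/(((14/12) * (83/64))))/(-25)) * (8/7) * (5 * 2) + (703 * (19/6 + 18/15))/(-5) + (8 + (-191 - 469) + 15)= -1405.67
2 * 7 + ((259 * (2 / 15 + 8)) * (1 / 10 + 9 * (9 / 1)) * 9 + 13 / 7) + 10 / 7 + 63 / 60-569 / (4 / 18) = 1074511561 / 700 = 1535016.52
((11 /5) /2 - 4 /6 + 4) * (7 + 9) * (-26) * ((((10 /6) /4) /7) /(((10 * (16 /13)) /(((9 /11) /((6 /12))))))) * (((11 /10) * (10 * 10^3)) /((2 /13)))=-1043575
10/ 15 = 2/ 3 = 0.67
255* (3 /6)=255 /2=127.50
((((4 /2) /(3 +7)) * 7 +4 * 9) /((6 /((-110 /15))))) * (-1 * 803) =1651771 /45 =36706.02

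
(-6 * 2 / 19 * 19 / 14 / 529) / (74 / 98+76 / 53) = -742 / 1002455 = -0.00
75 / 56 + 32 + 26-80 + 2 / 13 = -14929 / 728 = -20.51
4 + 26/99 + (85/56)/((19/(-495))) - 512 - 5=-58175129/105336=-552.28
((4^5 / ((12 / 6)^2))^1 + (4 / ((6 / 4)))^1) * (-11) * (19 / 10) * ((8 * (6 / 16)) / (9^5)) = -81092 / 295245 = -0.27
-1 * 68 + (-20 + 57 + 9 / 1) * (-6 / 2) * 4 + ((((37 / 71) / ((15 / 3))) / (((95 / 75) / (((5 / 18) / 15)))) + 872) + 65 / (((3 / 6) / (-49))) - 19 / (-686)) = -25477451149 / 4164363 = -6117.97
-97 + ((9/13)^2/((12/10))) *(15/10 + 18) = -89.21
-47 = -47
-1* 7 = -7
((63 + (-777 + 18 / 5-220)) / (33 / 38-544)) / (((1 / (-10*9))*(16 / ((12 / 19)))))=-125604 / 20639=-6.09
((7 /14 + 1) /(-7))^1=-3 /14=-0.21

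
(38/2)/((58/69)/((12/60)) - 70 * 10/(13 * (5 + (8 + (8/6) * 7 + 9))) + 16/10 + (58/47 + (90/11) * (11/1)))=210795/1057508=0.20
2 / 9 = 0.22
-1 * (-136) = 136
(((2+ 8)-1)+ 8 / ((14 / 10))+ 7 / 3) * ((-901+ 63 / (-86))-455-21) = -7069605 / 301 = -23487.06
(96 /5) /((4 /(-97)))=-465.60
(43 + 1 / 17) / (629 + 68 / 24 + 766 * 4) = 4392 / 376975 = 0.01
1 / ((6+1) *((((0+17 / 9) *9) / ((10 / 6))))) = 0.01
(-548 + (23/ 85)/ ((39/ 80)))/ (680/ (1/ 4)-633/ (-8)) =-2903648/ 14846559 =-0.20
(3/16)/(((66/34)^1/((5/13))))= 85/2288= 0.04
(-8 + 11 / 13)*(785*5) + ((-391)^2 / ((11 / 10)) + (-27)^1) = 15855394 / 143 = 110876.88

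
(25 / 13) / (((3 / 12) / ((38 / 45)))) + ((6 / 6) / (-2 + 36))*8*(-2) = 11984 / 1989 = 6.03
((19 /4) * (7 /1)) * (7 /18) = 931 /72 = 12.93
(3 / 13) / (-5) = -3 / 65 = -0.05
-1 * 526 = -526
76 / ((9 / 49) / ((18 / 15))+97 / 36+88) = 134064 / 160255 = 0.84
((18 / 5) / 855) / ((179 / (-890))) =-356 / 17005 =-0.02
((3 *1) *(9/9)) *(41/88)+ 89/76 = 4295/1672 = 2.57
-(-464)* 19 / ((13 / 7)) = 61712 / 13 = 4747.08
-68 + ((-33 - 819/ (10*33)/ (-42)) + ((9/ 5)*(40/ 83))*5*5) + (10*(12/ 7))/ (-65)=-132131711/ 1661660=-79.52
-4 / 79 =-0.05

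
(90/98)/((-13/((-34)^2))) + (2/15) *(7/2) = -775841/9555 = -81.20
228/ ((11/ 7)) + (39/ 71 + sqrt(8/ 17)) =2*sqrt(34)/ 17 + 113745/ 781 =146.33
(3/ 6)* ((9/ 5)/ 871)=9/ 8710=0.00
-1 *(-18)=18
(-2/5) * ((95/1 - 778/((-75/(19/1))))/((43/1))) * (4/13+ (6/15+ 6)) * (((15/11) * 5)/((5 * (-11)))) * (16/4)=76411616/8454875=9.04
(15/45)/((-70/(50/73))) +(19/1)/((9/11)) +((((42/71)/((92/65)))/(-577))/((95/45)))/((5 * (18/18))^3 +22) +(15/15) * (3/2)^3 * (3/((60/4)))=11241624156101/470479776120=23.89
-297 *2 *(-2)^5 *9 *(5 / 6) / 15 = 9504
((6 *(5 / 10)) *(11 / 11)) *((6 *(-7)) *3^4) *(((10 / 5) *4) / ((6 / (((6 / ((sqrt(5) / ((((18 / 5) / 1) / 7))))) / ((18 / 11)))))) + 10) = -102060 - 128304 *sqrt(5) / 25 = -113535.86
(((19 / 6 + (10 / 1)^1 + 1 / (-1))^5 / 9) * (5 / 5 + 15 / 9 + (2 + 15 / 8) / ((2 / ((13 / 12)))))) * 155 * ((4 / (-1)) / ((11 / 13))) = -1274057974267975 / 12317184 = -103437439.46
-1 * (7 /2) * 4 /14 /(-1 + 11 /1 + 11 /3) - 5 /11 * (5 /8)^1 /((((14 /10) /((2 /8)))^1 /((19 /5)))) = -26867 /101024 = -0.27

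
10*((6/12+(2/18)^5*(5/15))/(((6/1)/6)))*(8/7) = 1012280/177147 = 5.71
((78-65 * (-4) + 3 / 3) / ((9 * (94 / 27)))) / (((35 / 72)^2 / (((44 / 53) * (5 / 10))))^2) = 33.38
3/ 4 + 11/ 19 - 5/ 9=529/ 684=0.77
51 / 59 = 0.86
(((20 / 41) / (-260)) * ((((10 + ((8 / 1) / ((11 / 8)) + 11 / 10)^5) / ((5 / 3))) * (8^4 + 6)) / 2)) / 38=-1571390629858595553 / 1630963477000000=-963.47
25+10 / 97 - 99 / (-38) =102133 / 3686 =27.71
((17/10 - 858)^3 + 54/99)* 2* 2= -6906698799017/2750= -2511526836.01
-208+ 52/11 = -2236/11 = -203.27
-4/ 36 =-1/ 9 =-0.11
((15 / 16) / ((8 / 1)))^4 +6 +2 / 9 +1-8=-1878592567 / 2415919104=-0.78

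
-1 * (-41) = 41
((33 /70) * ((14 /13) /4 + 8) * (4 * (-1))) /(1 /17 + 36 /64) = -385968 /15379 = -25.10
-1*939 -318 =-1257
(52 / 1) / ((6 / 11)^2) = 174.78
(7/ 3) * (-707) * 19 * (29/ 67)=-2726899/ 201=-13566.66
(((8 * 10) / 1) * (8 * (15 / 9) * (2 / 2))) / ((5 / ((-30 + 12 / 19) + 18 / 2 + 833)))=9881600 / 57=173361.40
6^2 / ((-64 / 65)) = -585 / 16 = -36.56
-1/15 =-0.07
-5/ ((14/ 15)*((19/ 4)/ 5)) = -750/ 133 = -5.64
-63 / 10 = -6.30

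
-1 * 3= -3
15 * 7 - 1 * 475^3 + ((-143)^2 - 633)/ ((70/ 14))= -535839034/ 5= -107167806.80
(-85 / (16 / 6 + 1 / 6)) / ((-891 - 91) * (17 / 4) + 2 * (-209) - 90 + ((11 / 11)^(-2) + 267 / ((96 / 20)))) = 80 / 12333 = 0.01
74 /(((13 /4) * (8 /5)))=185 /13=14.23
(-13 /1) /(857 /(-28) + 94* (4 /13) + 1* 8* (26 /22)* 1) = -52052 /31113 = -1.67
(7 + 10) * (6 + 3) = 153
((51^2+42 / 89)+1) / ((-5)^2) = 46324 / 445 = 104.10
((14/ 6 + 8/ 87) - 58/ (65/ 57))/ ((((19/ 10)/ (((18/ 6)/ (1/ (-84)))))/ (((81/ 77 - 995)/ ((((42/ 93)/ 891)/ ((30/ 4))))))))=-4737473192404620/ 50141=-94483021726.82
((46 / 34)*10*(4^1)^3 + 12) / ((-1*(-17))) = 14924 / 289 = 51.64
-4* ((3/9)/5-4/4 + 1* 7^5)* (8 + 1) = -605018.40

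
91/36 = 2.53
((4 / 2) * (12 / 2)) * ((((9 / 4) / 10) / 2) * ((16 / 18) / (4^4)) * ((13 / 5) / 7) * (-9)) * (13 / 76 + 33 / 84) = -1053 / 119168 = -0.01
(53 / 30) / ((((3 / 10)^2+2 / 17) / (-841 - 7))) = -7640480 / 1059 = -7214.81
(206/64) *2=103/16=6.44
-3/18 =-1/6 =-0.17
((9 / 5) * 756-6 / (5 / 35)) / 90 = 1099 / 75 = 14.65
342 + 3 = 345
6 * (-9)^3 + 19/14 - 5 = -61287/14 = -4377.64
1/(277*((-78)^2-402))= 1/1573914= 0.00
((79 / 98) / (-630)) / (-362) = 79 / 22349880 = 0.00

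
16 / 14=8 / 7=1.14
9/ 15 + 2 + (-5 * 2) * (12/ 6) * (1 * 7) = -687/ 5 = -137.40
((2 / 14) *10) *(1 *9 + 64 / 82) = 13.97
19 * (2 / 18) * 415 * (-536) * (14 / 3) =-59169040 / 27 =-2191445.93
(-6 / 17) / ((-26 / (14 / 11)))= 42 / 2431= 0.02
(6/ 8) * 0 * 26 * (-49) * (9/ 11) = 0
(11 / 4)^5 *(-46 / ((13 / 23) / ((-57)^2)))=-276801735771 / 6656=-41586799.24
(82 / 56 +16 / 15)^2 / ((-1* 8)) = -1129969 / 1411200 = -0.80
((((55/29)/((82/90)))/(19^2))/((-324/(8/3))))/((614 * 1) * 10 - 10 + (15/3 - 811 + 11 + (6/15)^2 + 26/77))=-1058750/119030563199439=-0.00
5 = 5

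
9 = 9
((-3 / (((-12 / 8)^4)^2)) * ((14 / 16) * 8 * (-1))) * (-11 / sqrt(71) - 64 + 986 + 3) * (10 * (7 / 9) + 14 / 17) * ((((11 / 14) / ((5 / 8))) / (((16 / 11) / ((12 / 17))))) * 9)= 7541416960 / 210681 - 448408576 * sqrt(71) / 74791755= 35744.91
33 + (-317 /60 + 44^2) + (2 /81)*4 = 3181381 /1620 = 1963.82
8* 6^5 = 62208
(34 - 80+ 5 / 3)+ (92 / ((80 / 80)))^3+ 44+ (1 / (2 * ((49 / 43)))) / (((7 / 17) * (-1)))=1602537025 / 2058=778686.60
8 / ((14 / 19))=76 / 7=10.86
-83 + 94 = 11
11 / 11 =1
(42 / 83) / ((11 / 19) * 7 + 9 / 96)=25536 / 209243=0.12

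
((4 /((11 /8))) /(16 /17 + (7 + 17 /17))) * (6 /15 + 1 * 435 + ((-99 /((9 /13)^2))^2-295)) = 1178866156 /84645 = 13927.18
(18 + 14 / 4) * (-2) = -43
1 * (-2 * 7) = -14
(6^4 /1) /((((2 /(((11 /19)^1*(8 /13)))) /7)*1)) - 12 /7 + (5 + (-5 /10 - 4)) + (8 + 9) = 5642939 /3458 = 1631.85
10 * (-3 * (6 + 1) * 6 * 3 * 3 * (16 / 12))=-15120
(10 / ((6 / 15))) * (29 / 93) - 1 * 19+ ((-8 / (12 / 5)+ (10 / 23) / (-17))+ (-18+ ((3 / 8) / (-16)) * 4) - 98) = -152034529 / 1163616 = -130.66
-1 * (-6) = 6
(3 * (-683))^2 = 4198401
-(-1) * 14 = 14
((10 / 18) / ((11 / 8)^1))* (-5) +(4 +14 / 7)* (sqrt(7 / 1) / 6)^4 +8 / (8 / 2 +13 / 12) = -0.22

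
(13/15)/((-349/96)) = -416/1745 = -0.24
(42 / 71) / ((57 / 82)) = 1148 / 1349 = 0.85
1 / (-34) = -1 / 34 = -0.03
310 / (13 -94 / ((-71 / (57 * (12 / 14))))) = 154070 / 38609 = 3.99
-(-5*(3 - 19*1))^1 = -80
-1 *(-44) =44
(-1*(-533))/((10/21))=1119.30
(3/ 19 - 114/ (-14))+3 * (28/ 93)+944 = 3930060/ 4123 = 953.20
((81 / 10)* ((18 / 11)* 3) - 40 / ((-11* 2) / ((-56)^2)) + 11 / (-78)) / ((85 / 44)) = 49261562 / 16575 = 2972.04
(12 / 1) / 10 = 6 / 5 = 1.20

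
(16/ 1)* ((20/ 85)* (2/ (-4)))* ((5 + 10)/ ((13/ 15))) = -7200/ 221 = -32.58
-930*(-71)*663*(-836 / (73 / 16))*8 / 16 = -292786528320 / 73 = -4010774360.55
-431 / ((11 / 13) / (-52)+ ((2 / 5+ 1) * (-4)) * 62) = 1456780 / 1173591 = 1.24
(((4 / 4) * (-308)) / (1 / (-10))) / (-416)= -385 / 52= -7.40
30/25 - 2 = -4/5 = -0.80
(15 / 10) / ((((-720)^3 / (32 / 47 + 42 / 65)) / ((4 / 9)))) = -2027 / 855204480000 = -0.00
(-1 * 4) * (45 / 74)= -90 / 37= -2.43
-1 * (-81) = 81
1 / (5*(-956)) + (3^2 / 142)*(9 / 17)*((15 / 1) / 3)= 966743 / 5769460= 0.17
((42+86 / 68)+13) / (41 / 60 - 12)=-57390 / 11543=-4.97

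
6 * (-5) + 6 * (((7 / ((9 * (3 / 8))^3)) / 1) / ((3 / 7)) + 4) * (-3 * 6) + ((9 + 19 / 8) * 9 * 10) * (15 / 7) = 1685.86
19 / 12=1.58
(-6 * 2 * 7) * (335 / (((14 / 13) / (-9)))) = 235170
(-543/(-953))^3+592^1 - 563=25260275140/865523177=29.18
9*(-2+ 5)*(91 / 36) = 273 / 4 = 68.25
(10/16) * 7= 35/8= 4.38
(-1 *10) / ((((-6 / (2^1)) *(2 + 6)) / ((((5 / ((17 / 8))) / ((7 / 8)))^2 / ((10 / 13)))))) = 166400 / 42483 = 3.92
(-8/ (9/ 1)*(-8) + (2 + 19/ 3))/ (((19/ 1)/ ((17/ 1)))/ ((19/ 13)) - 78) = -2363/ 11817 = -0.20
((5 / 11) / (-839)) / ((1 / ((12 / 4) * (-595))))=8925 / 9229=0.97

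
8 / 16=1 / 2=0.50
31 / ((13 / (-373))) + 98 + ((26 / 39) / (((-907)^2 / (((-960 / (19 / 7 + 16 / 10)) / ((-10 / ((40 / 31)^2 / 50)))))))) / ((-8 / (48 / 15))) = -1228253686865007 / 1551880447507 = -791.46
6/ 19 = 0.32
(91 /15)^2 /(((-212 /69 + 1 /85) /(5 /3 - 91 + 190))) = -977837042 /807795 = -1210.50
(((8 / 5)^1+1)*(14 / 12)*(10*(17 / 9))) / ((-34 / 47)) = -4277 / 54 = -79.20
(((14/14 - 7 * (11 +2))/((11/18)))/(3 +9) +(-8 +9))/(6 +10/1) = -31/44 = -0.70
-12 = -12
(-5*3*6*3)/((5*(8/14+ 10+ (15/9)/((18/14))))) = -10206/2243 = -4.55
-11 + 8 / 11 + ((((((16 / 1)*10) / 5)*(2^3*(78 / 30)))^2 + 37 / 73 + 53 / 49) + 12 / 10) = 435783641583 / 983675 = 443015.88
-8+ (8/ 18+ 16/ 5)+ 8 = 164/ 45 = 3.64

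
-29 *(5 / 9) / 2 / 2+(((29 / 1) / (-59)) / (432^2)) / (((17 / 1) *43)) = -32419206749 / 8048906496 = -4.03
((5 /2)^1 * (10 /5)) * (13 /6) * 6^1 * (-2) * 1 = -130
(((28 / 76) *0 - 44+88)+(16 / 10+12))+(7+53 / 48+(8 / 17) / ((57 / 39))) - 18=3722987 / 77520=48.03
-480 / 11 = -43.64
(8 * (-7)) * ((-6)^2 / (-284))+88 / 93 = 53120 / 6603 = 8.04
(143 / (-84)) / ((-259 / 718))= 51337 / 10878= 4.72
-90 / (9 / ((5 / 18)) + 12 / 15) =-225 / 83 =-2.71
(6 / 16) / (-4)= -0.09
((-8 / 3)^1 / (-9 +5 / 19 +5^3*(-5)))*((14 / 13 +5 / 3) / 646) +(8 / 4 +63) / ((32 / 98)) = 76279320413 / 383192784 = 199.06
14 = 14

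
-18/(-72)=1/4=0.25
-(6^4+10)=-1306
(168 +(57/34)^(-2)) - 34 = 134.36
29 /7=4.14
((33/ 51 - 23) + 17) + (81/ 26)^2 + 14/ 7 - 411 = -4650207/ 11492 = -404.65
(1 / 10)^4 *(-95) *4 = -19 / 500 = -0.04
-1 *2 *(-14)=28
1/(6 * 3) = 0.06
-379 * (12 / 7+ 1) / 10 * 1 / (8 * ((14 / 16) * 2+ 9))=-7201 / 6020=-1.20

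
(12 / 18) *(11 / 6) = 11 / 9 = 1.22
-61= -61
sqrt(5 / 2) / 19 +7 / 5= sqrt(10) / 38 +7 / 5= 1.48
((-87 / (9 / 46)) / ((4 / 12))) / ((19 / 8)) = -10672 / 19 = -561.68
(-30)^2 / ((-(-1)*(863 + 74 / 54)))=12150 / 11669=1.04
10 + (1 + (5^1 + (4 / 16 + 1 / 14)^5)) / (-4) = 585093463 / 68841472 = 8.50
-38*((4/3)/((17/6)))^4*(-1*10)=1556480/83521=18.64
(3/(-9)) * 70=-70/3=-23.33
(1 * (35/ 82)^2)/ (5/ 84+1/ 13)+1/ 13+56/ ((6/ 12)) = 369280858/ 3256097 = 113.41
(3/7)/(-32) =-3/224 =-0.01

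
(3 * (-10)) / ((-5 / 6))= 36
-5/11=-0.45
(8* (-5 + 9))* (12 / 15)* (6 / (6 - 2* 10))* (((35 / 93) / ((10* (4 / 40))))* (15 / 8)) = -240 / 31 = -7.74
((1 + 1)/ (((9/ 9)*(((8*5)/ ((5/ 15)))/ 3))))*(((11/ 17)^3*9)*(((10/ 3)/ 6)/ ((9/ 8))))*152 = 404624/ 44217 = 9.15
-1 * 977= -977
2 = 2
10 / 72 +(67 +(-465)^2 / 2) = 3894467 / 36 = 108179.64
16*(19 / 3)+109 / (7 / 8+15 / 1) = 41224 / 381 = 108.20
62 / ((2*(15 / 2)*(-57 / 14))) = -868 / 855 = -1.02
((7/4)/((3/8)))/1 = 14/3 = 4.67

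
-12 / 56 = -3 / 14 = -0.21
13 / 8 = 1.62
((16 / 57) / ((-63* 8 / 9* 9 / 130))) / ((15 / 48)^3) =-212992 / 89775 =-2.37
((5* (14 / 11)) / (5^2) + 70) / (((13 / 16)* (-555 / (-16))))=329728 / 132275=2.49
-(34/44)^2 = -289/484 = -0.60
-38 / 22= -19 / 11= -1.73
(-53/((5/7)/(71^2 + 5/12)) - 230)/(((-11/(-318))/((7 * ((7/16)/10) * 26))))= -758210851307/8800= -86160324.01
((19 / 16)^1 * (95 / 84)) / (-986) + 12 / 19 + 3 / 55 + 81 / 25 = 27175393451 / 6924086400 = 3.92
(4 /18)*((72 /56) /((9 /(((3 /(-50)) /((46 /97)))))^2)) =9409 /166635000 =0.00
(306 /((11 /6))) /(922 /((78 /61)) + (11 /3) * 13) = 17901 /82445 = 0.22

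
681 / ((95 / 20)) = 2724 / 19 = 143.37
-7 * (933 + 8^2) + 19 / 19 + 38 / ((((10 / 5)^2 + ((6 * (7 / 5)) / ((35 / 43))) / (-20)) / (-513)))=-10951338 / 871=-12573.29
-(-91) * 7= 637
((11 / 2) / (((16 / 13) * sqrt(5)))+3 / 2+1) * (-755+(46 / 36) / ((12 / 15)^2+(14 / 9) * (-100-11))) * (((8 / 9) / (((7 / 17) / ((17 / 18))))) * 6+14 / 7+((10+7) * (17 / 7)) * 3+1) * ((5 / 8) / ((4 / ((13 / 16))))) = -31209041924125 / 936375552-178515719805995 * sqrt(5) / 14982008832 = -59973.13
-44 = -44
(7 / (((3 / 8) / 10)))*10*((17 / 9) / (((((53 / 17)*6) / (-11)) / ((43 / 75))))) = -15310064 / 12879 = -1188.76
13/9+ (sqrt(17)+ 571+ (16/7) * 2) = sqrt(17)+ 36352/63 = 581.14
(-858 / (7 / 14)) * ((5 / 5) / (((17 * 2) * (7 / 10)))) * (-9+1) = 68640 / 119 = 576.81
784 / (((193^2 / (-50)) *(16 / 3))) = -7350 / 37249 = -0.20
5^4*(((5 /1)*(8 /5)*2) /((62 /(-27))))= -135000 /31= -4354.84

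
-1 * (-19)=19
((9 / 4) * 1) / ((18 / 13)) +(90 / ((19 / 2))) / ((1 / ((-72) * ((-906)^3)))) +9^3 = 77104474601935 / 152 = 507266280275.89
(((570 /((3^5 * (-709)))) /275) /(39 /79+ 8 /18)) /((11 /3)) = -3002 /858318945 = -0.00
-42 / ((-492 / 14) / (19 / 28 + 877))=172025 / 164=1048.93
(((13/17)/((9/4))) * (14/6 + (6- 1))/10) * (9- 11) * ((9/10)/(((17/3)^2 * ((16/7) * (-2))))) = 3003/982600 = 0.00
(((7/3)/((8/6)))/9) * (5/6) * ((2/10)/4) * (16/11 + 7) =217/3168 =0.07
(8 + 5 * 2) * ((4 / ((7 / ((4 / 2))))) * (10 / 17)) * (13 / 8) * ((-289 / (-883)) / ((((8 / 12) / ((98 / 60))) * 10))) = 13923 / 8830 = 1.58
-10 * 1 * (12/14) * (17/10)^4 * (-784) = 7015764/125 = 56126.11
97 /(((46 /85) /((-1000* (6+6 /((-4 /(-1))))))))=-30918750 /23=-1344293.48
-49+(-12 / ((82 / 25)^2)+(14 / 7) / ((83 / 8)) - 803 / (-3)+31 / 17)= 1562370956 / 7115673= 219.57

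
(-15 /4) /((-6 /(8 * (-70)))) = -350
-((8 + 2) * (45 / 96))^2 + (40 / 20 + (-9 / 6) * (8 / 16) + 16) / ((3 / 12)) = 12039 / 256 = 47.03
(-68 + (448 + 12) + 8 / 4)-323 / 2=465 / 2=232.50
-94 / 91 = -1.03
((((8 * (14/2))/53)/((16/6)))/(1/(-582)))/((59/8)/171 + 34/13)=-217356048/2505787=-86.74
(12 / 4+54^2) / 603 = 973 / 201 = 4.84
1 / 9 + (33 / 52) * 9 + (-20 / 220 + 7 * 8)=317795 / 5148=61.73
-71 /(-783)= 71 /783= 0.09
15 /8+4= 47 /8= 5.88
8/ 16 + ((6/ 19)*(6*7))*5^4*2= 630019/ 38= 16579.45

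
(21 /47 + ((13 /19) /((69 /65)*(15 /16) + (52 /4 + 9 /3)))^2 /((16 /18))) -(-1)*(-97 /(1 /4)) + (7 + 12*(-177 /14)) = -112852800011604 /212023449575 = -532.27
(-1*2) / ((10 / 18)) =-18 / 5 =-3.60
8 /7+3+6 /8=137 /28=4.89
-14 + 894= 880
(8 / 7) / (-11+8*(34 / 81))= -648 / 4333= -0.15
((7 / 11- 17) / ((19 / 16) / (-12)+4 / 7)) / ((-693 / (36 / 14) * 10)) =6912 / 537845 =0.01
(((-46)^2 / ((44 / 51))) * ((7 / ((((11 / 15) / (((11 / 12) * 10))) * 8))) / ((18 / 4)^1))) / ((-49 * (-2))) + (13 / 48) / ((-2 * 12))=5394799 / 88704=60.82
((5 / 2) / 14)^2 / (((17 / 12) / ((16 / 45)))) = 0.01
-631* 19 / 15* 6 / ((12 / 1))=-11989 / 30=-399.63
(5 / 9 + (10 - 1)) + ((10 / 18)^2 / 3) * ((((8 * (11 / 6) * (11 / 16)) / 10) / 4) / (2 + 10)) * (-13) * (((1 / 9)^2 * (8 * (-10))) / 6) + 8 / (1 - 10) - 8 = 5708029 / 8503056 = 0.67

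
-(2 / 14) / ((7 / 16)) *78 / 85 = -0.30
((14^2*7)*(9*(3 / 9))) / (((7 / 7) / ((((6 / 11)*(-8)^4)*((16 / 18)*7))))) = 629407744 / 11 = 57218885.82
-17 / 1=-17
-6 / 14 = -3 / 7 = -0.43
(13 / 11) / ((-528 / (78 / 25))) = -169 / 24200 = -0.01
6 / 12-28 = -55 / 2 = -27.50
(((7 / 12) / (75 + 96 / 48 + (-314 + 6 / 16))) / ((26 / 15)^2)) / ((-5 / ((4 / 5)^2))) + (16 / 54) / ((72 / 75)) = 13334411 / 43188795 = 0.31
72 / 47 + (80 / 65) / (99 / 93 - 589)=8518112 / 5568043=1.53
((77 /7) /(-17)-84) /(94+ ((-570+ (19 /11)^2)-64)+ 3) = 174119 /1098472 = 0.16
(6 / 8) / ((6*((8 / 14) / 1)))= 0.22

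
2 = 2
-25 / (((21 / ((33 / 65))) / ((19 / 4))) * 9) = -1045 / 3276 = -0.32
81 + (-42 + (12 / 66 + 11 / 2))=983 / 22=44.68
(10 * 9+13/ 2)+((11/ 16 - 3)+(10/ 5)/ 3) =4553/ 48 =94.85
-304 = -304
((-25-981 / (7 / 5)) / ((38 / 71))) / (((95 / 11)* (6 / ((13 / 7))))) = -2578862 / 53067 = -48.60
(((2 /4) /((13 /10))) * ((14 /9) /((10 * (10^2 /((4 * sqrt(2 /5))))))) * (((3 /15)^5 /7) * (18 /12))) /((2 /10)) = sqrt(10) /6093750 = 0.00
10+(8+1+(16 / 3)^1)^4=3419611 / 81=42217.42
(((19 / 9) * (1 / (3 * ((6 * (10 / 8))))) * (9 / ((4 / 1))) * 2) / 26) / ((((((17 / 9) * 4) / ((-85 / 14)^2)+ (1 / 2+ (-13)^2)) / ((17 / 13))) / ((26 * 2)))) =109820 / 16877159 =0.01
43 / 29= 1.48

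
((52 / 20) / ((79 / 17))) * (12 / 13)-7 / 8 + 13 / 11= 28617 / 34760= 0.82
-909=-909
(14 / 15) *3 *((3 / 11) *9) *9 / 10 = 1701 / 275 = 6.19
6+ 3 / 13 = 6.23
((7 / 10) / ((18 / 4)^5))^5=17623416832 / 2243431211537039339907028125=0.00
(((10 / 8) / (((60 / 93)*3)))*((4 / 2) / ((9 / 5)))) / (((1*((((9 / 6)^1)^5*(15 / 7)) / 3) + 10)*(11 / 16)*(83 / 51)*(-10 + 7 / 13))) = -3069248 / 698387481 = -0.00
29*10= 290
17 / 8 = 2.12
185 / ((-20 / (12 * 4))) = -444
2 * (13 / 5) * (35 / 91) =2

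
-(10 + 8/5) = -58/5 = -11.60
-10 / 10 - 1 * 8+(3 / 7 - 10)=-130 / 7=-18.57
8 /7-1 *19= -125 /7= -17.86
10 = 10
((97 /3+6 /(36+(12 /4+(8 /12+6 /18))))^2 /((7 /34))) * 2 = 64576217 /6300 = 10250.19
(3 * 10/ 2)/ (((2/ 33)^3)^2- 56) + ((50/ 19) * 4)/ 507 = -34429244588131/ 139335962464920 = -0.25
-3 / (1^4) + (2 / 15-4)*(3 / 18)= -164 / 45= -3.64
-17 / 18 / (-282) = 17 / 5076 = 0.00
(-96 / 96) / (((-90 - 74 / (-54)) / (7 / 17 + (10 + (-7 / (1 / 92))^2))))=190368603 / 40681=4679.55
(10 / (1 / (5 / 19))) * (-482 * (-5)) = 120500 / 19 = 6342.11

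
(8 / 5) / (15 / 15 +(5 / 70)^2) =1568 / 985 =1.59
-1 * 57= -57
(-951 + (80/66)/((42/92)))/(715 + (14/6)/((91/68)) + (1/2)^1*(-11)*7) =-17087278/12220593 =-1.40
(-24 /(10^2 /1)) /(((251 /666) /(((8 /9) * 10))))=-7104 /1255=-5.66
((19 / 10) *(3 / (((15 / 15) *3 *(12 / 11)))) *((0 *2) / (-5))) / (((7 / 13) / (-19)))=0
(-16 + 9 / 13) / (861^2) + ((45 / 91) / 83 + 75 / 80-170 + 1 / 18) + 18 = -1932535917607 / 12798165744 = -151.00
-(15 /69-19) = 432 /23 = 18.78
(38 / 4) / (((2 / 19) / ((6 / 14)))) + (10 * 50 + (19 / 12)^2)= 545515 / 1008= 541.19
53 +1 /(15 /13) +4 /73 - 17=40429 /1095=36.92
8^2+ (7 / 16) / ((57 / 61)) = 58795 / 912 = 64.47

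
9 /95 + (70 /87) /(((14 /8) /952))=3618383 /8265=437.80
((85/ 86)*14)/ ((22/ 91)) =54145/ 946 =57.24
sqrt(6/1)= sqrt(6)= 2.45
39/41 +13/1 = 572/41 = 13.95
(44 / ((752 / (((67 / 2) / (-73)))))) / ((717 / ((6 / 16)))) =-737 / 52480576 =-0.00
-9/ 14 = -0.64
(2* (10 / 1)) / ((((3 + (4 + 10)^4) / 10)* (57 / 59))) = 11800 / 2189883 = 0.01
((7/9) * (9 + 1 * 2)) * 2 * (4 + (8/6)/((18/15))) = 7084/81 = 87.46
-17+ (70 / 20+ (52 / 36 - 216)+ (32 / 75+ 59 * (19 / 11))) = -622313 / 4950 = -125.72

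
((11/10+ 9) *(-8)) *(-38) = 15352/5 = 3070.40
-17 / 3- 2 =-23 / 3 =-7.67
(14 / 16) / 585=7 / 4680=0.00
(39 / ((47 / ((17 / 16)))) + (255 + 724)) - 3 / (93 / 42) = 22811417 / 23312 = 978.53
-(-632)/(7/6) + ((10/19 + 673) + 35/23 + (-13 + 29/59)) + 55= 227271397/180481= 1259.25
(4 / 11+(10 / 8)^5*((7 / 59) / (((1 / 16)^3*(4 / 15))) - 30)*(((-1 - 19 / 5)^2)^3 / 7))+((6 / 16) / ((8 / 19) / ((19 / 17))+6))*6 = 399793651680623 / 41831944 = 9557137.76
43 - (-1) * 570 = 613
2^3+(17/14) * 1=129/14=9.21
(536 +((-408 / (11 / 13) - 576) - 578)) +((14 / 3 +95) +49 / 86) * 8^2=7541914 / 1419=5314.95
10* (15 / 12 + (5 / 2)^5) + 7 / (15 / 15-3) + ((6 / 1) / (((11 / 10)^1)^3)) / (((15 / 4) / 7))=21167739 / 21296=993.98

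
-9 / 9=-1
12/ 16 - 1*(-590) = 2363/ 4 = 590.75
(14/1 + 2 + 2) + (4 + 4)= 26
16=16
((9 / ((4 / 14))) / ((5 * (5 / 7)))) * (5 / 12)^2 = 49 / 32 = 1.53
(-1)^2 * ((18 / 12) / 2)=3 / 4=0.75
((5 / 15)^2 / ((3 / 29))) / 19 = 29 / 513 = 0.06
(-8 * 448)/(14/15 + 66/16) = -430080/607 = -708.53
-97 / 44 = -2.20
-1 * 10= -10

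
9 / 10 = 0.90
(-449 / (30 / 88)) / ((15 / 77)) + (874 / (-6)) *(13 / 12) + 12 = -6216073 / 900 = -6906.75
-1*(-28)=28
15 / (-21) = -5 / 7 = -0.71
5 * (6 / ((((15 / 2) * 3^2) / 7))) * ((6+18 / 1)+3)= 84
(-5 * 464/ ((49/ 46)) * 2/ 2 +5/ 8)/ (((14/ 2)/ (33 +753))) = -335431395/ 1372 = -244483.52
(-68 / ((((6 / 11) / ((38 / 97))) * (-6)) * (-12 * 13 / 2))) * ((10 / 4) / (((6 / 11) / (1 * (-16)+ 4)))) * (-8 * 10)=-459.17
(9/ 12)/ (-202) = -3/ 808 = -0.00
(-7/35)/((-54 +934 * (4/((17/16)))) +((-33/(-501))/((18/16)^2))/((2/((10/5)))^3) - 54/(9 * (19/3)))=-4369221/75616796420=-0.00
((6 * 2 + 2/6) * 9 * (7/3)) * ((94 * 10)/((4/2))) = 121730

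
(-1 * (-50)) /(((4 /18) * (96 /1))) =75 /32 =2.34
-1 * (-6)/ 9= 2/ 3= 0.67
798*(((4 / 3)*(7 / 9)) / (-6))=-3724 / 27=-137.93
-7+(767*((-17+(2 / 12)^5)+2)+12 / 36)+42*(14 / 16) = -11474.82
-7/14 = -1/2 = -0.50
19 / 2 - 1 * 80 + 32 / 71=-9947 / 142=-70.05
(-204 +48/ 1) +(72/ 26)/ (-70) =-70998/ 455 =-156.04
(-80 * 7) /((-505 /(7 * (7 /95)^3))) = 268912 /86594875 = 0.00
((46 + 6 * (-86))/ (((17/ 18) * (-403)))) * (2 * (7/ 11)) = 118440/ 75361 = 1.57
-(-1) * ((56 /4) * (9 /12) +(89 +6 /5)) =1007 /10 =100.70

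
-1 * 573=-573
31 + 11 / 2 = 73 / 2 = 36.50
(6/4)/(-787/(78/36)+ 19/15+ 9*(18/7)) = -4095/924982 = -0.00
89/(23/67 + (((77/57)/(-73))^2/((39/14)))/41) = 165085414565877/636759634019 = 259.26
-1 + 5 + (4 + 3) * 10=74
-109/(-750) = 109/750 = 0.15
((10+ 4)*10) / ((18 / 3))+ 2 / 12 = 47 / 2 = 23.50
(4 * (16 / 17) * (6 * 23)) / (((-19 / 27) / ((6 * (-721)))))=1031595264 / 323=3193793.39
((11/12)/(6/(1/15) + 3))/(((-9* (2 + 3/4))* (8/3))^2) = 1/441936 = 0.00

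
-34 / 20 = -17 / 10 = -1.70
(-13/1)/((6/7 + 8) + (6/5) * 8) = -455/646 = -0.70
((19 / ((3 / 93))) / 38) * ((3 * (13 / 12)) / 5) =403 / 40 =10.08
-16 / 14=-8 / 7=-1.14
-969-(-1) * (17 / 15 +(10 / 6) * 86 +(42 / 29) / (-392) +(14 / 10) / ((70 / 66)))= -50133917 / 60900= -823.22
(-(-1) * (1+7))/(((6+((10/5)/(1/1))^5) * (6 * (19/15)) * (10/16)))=16/361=0.04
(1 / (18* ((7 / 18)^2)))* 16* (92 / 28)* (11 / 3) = 70.81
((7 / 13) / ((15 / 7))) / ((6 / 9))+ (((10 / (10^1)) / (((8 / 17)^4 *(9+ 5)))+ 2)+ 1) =18015873 / 3727360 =4.83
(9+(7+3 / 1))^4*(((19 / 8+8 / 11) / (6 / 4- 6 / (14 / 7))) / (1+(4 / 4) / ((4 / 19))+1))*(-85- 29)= 450650018 / 99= 4552020.38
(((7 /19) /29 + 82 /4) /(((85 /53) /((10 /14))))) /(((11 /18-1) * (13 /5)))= -53912925 /5966779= -9.04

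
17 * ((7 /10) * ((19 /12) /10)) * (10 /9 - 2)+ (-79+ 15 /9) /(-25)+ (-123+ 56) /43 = -0.14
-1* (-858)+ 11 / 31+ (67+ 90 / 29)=834684 / 899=928.46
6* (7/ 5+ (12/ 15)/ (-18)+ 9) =932/ 15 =62.13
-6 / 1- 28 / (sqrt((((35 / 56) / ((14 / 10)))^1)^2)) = -1718 / 25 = -68.72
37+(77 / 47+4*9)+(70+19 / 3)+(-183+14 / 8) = -17077 / 564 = -30.28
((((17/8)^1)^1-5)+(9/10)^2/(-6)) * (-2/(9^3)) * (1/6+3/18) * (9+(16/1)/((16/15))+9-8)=301/4374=0.07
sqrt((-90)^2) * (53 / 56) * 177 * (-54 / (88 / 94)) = -535702005 / 616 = -869646.11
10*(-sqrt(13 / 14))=-5*sqrt(182) / 7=-9.64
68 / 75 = 0.91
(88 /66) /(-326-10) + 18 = 4535 /252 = 18.00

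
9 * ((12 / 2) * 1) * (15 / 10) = 81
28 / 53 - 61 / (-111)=6341 / 5883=1.08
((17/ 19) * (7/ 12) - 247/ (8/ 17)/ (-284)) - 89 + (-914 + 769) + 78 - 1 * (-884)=730.37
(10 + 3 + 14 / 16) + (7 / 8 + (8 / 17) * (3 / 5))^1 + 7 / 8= 10817 / 680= 15.91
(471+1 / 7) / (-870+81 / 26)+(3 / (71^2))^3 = -10984343141398037 / 20210766095067933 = -0.54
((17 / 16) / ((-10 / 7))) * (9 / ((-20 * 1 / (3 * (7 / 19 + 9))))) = 9.41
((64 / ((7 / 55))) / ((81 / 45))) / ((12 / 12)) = 17600 / 63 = 279.37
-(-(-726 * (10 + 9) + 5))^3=-2621792488069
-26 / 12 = -13 / 6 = -2.17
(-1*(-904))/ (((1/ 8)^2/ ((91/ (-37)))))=-5264896/ 37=-142294.49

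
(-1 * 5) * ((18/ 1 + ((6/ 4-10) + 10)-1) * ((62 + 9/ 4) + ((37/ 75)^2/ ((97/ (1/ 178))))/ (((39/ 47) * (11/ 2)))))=-198096329283389/ 33332013000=-5943.13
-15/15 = -1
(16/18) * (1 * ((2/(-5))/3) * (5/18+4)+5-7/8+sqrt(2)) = 8 * sqrt(2)/9+3839/1215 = 4.42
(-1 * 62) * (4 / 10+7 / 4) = -1333 / 10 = -133.30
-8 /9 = -0.89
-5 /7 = -0.71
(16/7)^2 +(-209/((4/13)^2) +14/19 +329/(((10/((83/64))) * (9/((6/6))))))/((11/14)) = -82507593761/29494080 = -2797.43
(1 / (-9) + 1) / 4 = 0.22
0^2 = 0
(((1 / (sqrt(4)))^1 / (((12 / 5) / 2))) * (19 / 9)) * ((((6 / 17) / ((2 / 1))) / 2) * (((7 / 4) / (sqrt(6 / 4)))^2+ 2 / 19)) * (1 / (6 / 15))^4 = 3059375 / 470016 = 6.51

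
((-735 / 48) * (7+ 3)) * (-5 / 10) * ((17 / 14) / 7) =425 / 32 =13.28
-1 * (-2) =2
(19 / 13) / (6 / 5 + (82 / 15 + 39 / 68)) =3876 / 19201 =0.20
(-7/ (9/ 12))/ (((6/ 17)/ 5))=-1190/ 9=-132.22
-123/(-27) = 41/9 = 4.56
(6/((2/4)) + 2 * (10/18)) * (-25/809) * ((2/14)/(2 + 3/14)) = -5900/225711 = -0.03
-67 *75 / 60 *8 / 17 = -670 / 17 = -39.41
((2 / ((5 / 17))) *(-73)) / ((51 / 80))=-2336 / 3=-778.67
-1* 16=-16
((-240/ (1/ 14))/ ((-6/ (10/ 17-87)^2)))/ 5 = 241691632/ 289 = 836303.22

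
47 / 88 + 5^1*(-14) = -6113 / 88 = -69.47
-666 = -666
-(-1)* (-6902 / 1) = -6902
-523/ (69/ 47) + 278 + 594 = 35587/ 69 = 515.75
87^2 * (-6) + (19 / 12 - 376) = -549461 / 12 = -45788.42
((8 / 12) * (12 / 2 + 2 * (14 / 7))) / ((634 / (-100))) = -1000 / 951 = -1.05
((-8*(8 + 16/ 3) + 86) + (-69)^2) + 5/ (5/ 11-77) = 11973917/ 2526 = 4740.27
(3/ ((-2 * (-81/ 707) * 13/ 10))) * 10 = 35350/ 351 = 100.71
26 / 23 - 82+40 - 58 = -2274 / 23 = -98.87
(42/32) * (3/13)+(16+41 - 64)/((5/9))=-12789/1040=-12.30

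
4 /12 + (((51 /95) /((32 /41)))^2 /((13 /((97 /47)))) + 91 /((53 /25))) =38904869542663 /897812198400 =43.33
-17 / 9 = -1.89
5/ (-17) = -5/ 17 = -0.29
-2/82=-1/41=-0.02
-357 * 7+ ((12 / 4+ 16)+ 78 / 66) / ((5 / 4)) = -136557 / 55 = -2482.85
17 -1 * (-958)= 975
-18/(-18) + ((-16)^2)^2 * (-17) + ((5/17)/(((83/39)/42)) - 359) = -1572508980/1411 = -1114464.20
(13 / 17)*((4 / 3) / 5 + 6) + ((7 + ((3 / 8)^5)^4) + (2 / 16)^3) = 3467409174194408617327 / 293994983674745978880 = 11.79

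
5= 5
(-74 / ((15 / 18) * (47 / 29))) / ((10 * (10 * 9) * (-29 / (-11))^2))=-4477 / 511125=-0.01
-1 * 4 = -4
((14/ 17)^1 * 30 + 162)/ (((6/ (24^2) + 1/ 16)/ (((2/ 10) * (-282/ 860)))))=-21481632/ 127925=-167.92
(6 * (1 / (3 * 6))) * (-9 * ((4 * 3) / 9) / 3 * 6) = -8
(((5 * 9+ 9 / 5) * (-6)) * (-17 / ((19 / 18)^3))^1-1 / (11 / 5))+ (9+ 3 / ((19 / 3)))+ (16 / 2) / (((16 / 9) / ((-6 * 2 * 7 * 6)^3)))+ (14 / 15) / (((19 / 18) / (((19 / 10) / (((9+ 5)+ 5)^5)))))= -392285047926178733 / 680927225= -576104220.13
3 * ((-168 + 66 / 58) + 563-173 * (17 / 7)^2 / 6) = 1927559 / 2842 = 678.24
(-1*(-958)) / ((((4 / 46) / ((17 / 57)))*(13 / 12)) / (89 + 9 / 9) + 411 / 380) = 640528380 / 725501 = 882.88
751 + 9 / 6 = 1505 / 2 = 752.50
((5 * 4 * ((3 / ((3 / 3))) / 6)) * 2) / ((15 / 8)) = 32 / 3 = 10.67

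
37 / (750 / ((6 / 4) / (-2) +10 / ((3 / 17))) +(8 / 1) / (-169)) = 4195763 / 1515632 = 2.77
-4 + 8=4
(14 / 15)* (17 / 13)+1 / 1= 433 / 195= 2.22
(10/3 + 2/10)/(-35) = -53/525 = -0.10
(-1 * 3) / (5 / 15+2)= -9 / 7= -1.29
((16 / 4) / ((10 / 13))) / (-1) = -26 / 5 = -5.20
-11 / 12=-0.92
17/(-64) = -17/64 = -0.27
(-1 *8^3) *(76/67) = -38912/67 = -580.78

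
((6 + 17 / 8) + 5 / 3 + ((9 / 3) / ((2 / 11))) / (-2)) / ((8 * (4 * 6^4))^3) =37 / 1711891286065152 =0.00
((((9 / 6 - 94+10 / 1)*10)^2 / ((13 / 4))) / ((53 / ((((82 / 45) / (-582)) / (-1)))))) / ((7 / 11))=27285500 / 1403493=19.44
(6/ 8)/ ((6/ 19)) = 19/ 8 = 2.38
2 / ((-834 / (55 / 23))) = -55 / 9591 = -0.01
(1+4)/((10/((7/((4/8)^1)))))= 7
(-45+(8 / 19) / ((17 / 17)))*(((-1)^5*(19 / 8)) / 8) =847 / 64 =13.23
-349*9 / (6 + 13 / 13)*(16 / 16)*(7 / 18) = -349 / 2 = -174.50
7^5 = 16807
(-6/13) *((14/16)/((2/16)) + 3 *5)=-132/13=-10.15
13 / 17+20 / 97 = 1601 / 1649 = 0.97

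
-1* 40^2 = -1600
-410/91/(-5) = 82/91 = 0.90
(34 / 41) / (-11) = -34 / 451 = -0.08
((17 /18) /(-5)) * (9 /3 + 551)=-104.64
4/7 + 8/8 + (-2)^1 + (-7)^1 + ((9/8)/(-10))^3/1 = -26629103/3584000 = -7.43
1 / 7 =0.14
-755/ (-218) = 755/ 218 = 3.46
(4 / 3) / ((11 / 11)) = 4 / 3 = 1.33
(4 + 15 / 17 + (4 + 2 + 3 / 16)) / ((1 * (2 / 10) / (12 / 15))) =3011 / 68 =44.28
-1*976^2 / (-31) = 952576 / 31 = 30728.26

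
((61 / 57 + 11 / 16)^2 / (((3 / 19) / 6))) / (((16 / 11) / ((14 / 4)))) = 197859893 / 700416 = 282.49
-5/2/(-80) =1/32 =0.03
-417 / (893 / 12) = -5004 / 893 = -5.60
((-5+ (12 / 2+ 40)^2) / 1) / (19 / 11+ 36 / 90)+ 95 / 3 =119810 / 117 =1024.02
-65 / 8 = -8.12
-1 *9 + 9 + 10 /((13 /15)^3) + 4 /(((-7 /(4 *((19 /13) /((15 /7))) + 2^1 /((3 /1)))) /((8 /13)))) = 3268358 /230685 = 14.17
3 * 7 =21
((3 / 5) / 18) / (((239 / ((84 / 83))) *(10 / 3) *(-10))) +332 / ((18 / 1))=823235311 / 44633250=18.44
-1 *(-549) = 549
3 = 3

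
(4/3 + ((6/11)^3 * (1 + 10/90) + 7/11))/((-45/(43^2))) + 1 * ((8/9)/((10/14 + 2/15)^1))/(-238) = -4803610609/54372681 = -88.35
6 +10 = 16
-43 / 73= -0.59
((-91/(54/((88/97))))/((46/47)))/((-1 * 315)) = 13442/2710665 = 0.00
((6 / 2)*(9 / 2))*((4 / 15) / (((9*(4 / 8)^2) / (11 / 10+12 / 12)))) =84 / 25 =3.36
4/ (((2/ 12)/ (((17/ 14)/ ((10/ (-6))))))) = -17.49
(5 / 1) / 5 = 1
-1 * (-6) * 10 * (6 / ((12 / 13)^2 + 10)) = 30420 / 917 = 33.17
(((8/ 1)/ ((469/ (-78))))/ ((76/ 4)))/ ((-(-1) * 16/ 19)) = -39/ 469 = -0.08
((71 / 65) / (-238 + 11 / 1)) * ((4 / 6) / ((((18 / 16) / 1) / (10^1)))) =-2272 / 79677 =-0.03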